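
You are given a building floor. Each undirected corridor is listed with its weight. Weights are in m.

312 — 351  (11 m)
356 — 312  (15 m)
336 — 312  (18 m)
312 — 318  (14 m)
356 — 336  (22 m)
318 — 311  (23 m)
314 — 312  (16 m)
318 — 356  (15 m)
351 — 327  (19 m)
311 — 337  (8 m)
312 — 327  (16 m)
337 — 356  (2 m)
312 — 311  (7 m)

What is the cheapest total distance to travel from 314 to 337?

31 m

Shortest distances from 314:
314: 0
312: 16  (via 314)
311: 23  (via 312)
351: 27  (via 312)
318: 30  (via 312)
356: 31  (via 312)
337: 31  (via 311)
Shortest route: 314–312–311–337 = 31 m.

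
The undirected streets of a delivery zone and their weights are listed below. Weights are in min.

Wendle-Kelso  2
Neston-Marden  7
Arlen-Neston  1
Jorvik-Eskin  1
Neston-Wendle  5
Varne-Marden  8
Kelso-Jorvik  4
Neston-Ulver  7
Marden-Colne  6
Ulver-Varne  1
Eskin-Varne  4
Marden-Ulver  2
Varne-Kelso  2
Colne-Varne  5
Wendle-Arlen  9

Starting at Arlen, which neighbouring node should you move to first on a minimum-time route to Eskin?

Neston

Candidate routes:
Arlen - Neston - Wendle - Kelso - Varne - Eskin: 1+5+2+2+4 = 14
Arlen - Neston - Marden - Ulver - Varne - Eskin: 1+7+2+1+4 = 15
Arlen - Neston - Ulver - Varne - Eskin: 1+7+1+4 = 13
Cheapest is Arlen - Neston - Ulver - Varne - Eskin at 13 min.
So from Arlen the first move is to Neston.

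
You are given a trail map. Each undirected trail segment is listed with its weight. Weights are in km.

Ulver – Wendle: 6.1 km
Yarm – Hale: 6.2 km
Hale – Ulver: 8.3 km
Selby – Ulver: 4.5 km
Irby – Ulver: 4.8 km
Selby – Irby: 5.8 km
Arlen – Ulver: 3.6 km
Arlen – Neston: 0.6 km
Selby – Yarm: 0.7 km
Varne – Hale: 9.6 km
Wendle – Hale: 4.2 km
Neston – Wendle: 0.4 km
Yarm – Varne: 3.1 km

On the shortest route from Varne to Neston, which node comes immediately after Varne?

Compare a few routes:
Varne–Yarm–Hale–Wendle–Neston: 3.1+6.2+4.2+0.4 = 13.9
Varne–Yarm–Selby–Ulver–Arlen–Neston: 3.1+0.7+4.5+3.6+0.6 = 12.5
Varne–Hale–Wendle–Neston: 9.6+4.2+0.4 = 14.2
Cheapest is Varne–Yarm–Selby–Ulver–Arlen–Neston at 12.5 km.
So from Varne the first move is to Yarm.

Yarm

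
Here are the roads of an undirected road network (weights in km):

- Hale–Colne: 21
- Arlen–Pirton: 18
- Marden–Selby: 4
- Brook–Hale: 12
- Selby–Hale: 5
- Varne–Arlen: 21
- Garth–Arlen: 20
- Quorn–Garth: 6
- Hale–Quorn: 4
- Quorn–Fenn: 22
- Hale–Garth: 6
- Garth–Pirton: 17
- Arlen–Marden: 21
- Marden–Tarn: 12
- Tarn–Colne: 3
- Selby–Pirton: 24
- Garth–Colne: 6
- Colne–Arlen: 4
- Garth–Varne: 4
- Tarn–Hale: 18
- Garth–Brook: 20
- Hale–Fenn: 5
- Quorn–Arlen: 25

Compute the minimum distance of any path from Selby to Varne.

Compare a few routes:
Selby → Hale → Garth → Varne: 5+6+4 = 15
Selby → Hale → Quorn → Garth → Varne: 5+4+6+4 = 19
Cheapest is Selby → Hale → Garth → Varne at 15 km.

15 km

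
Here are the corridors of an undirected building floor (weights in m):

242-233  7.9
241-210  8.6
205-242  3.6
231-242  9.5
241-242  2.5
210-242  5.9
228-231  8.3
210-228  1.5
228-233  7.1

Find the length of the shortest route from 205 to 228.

Candidate routes:
205 → 242 → 210 → 228: 3.6+5.9+1.5 = 11
205 → 242 → 241 → 210 → 228: 3.6+2.5+8.6+1.5 = 16.2
205 → 242 → 233 → 228: 3.6+7.9+7.1 = 18.6
The minimum is 11 m via 205 → 242 → 210 → 228.

11 m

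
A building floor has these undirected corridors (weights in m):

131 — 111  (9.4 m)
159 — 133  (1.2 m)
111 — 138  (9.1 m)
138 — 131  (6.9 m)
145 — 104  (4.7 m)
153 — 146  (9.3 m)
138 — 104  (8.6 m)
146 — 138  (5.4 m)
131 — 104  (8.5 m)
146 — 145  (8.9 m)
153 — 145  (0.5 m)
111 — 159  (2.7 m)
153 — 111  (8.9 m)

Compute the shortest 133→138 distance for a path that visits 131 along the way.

20.2 m

Best 133 to 131: 133–159–111–131 costing 13.3
Shortest 131→138: 131–138 = 6.9
Total via 131: 13.3 + 6.9 = 20.2 m.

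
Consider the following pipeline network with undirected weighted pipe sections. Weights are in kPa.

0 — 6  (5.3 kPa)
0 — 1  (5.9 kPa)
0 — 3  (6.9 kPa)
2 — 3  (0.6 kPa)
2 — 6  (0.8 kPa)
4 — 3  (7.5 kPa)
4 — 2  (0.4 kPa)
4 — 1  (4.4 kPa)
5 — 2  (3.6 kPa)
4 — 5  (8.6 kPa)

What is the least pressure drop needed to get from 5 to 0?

9.7 kPa

Settle nodes by increasing distance from 5:
5: 0
2: 3.6  (via 5)
4: 4  (via 2)
3: 4.2  (via 2)
6: 4.4  (via 2)
1: 8.4  (via 4)
0: 9.7  (via 6)
Shortest route: 5–2–6–0 = 9.7 kPa.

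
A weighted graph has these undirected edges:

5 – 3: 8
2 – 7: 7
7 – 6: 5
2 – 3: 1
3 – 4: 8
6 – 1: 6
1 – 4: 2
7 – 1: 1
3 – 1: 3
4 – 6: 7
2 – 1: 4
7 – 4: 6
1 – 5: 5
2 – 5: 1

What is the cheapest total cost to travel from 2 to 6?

Candidate routes:
2 - 5 - 1 - 6: 1+5+6 = 12
2 - 5 - 1 - 7 - 6: 1+5+1+5 = 12
2 - 1 - 6: 4+6 = 10
2 - 7 - 6: 7+5 = 12
Cheapest is 2 - 1 - 6 at 10.

10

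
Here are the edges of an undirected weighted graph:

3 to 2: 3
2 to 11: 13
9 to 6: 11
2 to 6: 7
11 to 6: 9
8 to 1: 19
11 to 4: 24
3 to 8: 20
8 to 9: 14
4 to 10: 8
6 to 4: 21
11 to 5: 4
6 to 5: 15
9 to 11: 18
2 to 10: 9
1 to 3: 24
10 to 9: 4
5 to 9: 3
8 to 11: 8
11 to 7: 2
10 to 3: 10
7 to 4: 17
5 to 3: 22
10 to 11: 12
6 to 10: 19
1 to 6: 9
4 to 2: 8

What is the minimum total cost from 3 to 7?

18

Settle nodes by increasing distance from 3:
3: 0
2: 3  (via 3)
6: 10  (via 2)
10: 10  (via 3)
4: 11  (via 2)
9: 14  (via 10)
11: 16  (via 2)
5: 17  (via 9)
7: 18  (via 11)
Shortest route: 3–2–11–7 = 18.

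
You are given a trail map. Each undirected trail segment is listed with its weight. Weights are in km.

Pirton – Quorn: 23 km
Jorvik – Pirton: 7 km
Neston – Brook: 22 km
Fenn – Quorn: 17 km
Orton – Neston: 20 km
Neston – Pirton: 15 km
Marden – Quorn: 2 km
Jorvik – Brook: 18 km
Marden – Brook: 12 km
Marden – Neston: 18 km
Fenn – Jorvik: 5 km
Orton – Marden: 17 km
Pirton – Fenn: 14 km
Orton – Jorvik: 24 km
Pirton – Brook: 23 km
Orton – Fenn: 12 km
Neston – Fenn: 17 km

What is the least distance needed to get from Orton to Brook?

Running Dijkstra from Orton:
Orton: 0
Fenn: 12  (via Orton)
Jorvik: 17  (via Fenn)
Marden: 17  (via Orton)
Quorn: 19  (via Marden)
Neston: 20  (via Orton)
Pirton: 24  (via Jorvik)
Brook: 29  (via Marden)
Shortest route: Orton → Marden → Brook = 29 km.

29 km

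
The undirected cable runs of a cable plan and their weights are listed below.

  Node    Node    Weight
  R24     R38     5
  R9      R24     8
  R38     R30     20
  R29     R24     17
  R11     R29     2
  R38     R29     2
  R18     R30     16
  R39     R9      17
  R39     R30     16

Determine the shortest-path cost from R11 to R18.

Running Dijkstra from R11:
R11: 0
R29: 2  (via R11)
R38: 4  (via R29)
R24: 9  (via R38)
R9: 17  (via R24)
R30: 24  (via R38)
R39: 34  (via R9)
R18: 40  (via R30)
Shortest route: R11 → R29 → R38 → R30 → R18 = 40.

40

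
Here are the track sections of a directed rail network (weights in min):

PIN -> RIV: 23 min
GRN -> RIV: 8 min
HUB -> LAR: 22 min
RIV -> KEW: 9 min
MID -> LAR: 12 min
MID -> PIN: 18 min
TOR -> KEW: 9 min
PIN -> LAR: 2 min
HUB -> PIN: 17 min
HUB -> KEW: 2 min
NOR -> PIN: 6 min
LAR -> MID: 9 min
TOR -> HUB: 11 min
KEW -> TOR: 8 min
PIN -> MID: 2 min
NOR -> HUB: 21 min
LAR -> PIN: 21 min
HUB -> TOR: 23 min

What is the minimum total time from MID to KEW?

Shortest distances from MID:
MID: 0
LAR: 12  (via MID)
PIN: 18  (via MID)
RIV: 41  (via PIN)
KEW: 50  (via RIV)
Shortest route: MID → PIN → RIV → KEW = 50 min.

50 min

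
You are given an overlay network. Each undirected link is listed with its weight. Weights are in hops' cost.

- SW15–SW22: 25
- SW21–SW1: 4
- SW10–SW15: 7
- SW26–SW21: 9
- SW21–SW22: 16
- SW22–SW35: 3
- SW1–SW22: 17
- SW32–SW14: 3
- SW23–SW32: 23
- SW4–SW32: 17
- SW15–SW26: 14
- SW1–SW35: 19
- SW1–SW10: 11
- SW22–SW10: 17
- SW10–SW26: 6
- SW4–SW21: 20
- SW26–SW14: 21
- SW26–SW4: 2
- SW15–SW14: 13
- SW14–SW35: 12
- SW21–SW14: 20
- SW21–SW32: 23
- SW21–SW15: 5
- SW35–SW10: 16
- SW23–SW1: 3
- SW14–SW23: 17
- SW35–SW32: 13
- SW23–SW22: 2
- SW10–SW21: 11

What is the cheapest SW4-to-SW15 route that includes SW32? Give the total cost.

Shortest SW4→SW32: SW4–SW32 = 17
Best SW32 to SW15: SW32–SW14–SW15 costing 16
Total via SW32: 17 + 16 = 33 hops' cost.

33 hops' cost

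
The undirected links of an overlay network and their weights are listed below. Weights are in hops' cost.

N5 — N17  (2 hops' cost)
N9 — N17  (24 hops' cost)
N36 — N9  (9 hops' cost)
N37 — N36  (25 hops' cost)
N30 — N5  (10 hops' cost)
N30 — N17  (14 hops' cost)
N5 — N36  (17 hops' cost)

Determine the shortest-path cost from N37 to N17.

44 hops' cost

Shortest distances from N37:
N37: 0
N36: 25  (via N37)
N9: 34  (via N36)
N5: 42  (via N36)
N17: 44  (via N5)
Shortest route: N37 → N36 → N5 → N17 = 44 hops' cost.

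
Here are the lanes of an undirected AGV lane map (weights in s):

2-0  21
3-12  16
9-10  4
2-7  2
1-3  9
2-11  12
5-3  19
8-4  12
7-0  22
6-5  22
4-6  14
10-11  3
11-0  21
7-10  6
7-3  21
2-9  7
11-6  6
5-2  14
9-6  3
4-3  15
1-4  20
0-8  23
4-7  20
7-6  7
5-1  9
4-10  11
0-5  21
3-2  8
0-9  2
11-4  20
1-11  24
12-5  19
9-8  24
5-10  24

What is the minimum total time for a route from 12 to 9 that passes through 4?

Shortest 12→4: 12 → 3 → 4 = 31
Shortest 4→9: 4 → 10 → 9 = 15
Total via 4: 31 + 15 = 46 s.

46 s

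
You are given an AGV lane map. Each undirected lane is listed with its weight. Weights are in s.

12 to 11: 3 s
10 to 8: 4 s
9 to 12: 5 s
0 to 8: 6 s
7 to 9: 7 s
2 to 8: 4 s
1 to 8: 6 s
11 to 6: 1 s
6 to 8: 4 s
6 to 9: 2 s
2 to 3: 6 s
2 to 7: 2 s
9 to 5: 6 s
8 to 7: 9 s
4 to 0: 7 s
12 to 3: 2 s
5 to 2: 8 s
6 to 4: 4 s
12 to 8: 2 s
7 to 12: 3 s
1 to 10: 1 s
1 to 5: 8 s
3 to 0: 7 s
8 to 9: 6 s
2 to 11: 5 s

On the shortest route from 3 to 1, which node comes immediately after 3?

12

Compare a few routes:
3–12–11–6–8–10–1: 2+3+1+4+4+1 = 15
3–12–8–10–1: 2+2+4+1 = 9
3–2–8–10–1: 6+4+4+1 = 15
3–12–8–1: 2+2+6 = 10
The minimum is 9 s via 3–12–8–10–1.
So from 3 the first move is to 12.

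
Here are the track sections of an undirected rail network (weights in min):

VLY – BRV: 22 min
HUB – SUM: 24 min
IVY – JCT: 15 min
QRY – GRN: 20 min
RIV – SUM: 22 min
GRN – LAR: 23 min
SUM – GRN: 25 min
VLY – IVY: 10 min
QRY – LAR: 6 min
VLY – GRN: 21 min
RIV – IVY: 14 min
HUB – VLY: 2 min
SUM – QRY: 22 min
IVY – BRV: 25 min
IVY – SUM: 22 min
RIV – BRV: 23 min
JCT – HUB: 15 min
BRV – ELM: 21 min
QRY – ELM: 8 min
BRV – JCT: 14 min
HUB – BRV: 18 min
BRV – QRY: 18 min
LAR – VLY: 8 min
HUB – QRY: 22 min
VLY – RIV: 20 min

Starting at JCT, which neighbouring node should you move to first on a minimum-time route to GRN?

Compare a few routes:
JCT–HUB–VLY–GRN: 15+2+21 = 38
JCT–IVY–VLY–GRN: 15+10+21 = 46
The minimum is 38 min via JCT–HUB–VLY–GRN.
So from JCT the first move is to HUB.

HUB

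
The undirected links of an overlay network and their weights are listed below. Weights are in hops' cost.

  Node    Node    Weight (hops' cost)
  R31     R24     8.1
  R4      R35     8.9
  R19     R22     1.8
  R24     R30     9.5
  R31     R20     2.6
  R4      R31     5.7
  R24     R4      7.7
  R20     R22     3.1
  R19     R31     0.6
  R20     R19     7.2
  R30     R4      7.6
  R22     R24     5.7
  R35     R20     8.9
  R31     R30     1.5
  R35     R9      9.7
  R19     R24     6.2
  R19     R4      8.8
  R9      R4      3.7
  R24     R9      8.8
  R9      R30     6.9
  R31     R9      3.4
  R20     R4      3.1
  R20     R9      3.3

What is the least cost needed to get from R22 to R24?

Enumerating some paths:
R22 → R24: 5.7 = 5.7
R22 → R20 → R31 → R19 → R24: 3.1+2.6+0.6+6.2 = 12.5
R22 → R19 → R24: 1.8+6.2 = 8
R22 → R19 → R31 → R24: 1.8+0.6+8.1 = 10.5
The minimum is 5.7 hops' cost via R22 → R24.

5.7 hops' cost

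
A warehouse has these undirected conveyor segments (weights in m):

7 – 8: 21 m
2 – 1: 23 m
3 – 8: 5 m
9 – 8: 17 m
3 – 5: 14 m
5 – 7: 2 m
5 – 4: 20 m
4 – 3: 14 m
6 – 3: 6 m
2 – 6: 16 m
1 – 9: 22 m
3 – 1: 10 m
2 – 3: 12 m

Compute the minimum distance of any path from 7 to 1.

26 m

Candidate routes:
7–8–3–1: 21+5+10 = 36
7–5–3–1: 2+14+10 = 26
The minimum is 26 m via 7–5–3–1.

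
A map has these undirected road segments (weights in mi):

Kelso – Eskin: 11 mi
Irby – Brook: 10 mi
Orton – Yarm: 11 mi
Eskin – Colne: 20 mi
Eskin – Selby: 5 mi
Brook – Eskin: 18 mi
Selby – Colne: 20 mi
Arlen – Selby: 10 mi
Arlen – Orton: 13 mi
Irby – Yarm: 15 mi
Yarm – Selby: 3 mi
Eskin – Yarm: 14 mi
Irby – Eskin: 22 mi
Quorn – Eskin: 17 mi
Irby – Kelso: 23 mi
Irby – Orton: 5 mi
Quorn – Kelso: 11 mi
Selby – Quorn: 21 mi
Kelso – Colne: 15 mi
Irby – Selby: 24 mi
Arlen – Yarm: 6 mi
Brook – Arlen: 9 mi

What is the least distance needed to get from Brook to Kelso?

Settle nodes by increasing distance from Brook:
Brook: 0
Arlen: 9  (via Brook)
Irby: 10  (via Brook)
Orton: 15  (via Irby)
Yarm: 15  (via Arlen)
Selby: 18  (via Yarm)
Eskin: 18  (via Brook)
Kelso: 29  (via Eskin)
Shortest route: Brook–Eskin–Kelso = 29 mi.

29 mi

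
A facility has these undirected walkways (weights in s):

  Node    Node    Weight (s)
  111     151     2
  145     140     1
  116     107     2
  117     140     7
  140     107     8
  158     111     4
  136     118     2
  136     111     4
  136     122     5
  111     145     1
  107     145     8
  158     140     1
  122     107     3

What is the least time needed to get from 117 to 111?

Enumerating some paths:
117 → 140 → 145 → 111: 7+1+1 = 9
117 → 140 → 158 → 111: 7+1+4 = 12
Cheapest is 117 → 140 → 145 → 111 at 9 s.

9 s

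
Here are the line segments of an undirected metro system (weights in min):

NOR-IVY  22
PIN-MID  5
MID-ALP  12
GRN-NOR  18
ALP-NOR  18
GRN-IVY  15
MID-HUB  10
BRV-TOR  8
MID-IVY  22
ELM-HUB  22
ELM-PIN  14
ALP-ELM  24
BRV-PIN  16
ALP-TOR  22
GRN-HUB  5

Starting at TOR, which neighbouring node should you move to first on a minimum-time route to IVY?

Enumerating some paths:
TOR–BRV–PIN–MID–IVY: 8+16+5+22 = 51
TOR–ALP–NOR–IVY: 22+18+22 = 62
TOR–ALP–MID–IVY: 22+12+22 = 56
TOR–BRV–PIN–MID–HUB–GRN–IVY: 8+16+5+10+5+15 = 59
Cheapest is TOR–BRV–PIN–MID–IVY at 51 min.
So from TOR the first move is to BRV.

BRV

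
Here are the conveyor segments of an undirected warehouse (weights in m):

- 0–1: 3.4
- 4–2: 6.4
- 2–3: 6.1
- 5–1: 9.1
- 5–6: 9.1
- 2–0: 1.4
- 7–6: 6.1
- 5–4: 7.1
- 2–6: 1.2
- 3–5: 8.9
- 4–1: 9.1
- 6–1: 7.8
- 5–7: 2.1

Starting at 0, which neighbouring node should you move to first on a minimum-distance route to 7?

2

Compare a few routes:
0 - 1 - 5 - 7: 3.4+9.1+2.1 = 14.6
0 - 2 - 6 - 7: 1.4+1.2+6.1 = 8.7
0 - 2 - 6 - 5 - 7: 1.4+1.2+9.1+2.1 = 13.8
The minimum is 8.7 m via 0 - 2 - 6 - 7.
So from 0 the first move is to 2.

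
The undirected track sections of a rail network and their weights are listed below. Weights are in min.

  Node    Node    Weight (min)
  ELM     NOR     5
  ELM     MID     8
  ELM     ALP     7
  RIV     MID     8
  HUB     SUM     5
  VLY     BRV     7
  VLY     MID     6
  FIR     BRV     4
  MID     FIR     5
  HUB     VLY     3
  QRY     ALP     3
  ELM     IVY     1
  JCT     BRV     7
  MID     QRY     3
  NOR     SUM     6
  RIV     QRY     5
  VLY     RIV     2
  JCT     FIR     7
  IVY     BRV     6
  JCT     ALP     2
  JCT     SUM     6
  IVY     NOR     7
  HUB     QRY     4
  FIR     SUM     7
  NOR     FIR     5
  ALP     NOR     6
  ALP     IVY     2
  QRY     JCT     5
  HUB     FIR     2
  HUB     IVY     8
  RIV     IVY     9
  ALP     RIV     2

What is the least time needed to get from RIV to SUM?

10 min

Running Dijkstra from RIV:
RIV: 0
VLY: 2  (via RIV)
ALP: 2  (via RIV)
IVY: 4  (via ALP)
JCT: 4  (via ALP)
HUB: 5  (via VLY)
QRY: 5  (via RIV)
ELM: 5  (via IVY)
FIR: 7  (via HUB)
NOR: 8  (via ALP)
MID: 8  (via RIV)
BRV: 9  (via VLY)
SUM: 10  (via JCT)
Shortest route: RIV → ALP → JCT → SUM = 10 min.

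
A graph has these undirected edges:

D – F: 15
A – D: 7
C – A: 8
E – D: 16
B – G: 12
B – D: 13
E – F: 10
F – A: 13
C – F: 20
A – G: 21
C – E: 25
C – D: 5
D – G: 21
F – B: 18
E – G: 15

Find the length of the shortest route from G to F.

25

Compare a few routes:
G - B - F: 12+18 = 30
G - A - F: 21+13 = 34
G - E - F: 15+10 = 25
The minimum is 25 via G - E - F.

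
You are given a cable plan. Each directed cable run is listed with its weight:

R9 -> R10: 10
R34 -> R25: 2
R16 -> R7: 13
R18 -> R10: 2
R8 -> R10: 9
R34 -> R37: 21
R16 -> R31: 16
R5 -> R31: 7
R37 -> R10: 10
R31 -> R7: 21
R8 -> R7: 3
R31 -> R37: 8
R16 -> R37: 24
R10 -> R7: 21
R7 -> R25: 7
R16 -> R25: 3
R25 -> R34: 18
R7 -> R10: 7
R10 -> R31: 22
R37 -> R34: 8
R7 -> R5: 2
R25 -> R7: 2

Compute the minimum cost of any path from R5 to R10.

Enumerating some paths:
R5 - R31 - R37 - R10: 7+8+10 = 25
R5 - R31 - R37 - R34 - R25 - R7 - R10: 7+8+8+2+2+7 = 34
The minimum is 25 via R5 - R31 - R37 - R10.

25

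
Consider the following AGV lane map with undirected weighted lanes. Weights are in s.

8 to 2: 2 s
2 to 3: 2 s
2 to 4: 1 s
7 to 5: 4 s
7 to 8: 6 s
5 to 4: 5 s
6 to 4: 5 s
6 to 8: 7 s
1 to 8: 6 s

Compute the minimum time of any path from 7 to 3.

Compare a few routes:
7 → 5 → 4 → 2 → 3: 4+5+1+2 = 12
7 → 8 → 2 → 3: 6+2+2 = 10
The minimum is 10 s via 7 → 8 → 2 → 3.

10 s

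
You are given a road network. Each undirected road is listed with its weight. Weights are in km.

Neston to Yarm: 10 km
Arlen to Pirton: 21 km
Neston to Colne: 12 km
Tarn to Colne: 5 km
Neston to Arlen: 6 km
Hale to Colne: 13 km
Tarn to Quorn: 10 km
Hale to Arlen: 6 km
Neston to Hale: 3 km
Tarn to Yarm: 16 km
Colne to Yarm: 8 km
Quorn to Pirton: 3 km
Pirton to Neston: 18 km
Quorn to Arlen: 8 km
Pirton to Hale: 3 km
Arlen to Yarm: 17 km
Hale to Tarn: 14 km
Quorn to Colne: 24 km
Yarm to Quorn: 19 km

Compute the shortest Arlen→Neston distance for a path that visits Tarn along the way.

35 km

Shortest Arlen→Tarn: Arlen–Quorn–Tarn = 18
Best Tarn to Neston: Tarn–Colne–Neston costing 17
Total via Tarn: 18 + 17 = 35 km.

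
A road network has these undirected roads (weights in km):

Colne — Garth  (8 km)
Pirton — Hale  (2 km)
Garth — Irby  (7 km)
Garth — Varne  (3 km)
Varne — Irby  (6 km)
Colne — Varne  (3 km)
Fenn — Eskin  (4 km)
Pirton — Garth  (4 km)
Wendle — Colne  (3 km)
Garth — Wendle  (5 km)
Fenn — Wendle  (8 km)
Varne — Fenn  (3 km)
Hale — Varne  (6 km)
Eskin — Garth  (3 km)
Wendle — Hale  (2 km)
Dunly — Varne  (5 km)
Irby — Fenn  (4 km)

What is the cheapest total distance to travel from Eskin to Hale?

9 km

Running Dijkstra from Eskin:
Eskin: 0
Garth: 3  (via Eskin)
Fenn: 4  (via Eskin)
Varne: 6  (via Garth)
Pirton: 7  (via Garth)
Irby: 8  (via Fenn)
Wendle: 8  (via Garth)
Hale: 9  (via Pirton)
Shortest route: Eskin–Garth–Pirton–Hale = 9 km.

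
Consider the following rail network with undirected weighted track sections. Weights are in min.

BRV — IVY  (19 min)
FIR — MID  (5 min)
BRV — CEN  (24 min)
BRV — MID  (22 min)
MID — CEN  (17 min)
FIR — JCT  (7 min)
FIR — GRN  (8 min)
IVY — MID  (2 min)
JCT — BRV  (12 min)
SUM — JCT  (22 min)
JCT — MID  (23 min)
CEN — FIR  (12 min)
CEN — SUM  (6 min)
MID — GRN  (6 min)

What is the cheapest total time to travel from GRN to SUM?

26 min

Candidate routes:
GRN - MID - CEN - SUM: 6+17+6 = 29
GRN - MID - FIR - CEN - SUM: 6+5+12+6 = 29
GRN - FIR - CEN - SUM: 8+12+6 = 26
Cheapest is GRN - FIR - CEN - SUM at 26 min.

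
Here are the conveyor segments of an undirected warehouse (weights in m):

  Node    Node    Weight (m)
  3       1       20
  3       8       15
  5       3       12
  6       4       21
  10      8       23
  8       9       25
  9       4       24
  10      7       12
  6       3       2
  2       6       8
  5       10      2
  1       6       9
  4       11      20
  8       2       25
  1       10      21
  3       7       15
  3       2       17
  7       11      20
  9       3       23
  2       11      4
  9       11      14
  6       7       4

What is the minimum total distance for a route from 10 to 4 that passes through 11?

Best 10 to 11: 10 → 7 → 6 → 2 → 11 costing 28
Best 11 to 4: 11 → 4 costing 20
Total via 11: 28 + 20 = 48 m.

48 m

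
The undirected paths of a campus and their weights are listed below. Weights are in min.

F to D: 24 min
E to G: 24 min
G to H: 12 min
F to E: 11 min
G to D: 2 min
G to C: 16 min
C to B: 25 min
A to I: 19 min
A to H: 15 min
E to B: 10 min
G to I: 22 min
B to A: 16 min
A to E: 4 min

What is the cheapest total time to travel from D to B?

36 min

Running Dijkstra from D:
D: 0
G: 2  (via D)
H: 14  (via G)
C: 18  (via G)
F: 24  (via D)
I: 24  (via G)
E: 26  (via G)
A: 29  (via H)
B: 36  (via E)
Shortest route: D → G → E → B = 36 min.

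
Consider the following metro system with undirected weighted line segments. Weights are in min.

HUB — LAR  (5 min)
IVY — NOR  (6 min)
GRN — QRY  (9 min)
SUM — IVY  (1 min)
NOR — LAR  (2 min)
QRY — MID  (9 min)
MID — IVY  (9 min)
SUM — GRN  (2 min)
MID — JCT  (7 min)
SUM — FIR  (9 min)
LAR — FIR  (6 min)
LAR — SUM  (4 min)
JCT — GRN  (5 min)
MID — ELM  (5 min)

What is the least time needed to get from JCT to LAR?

Candidate routes:
JCT–GRN–SUM–LAR: 5+2+4 = 11
JCT–GRN–SUM–IVY–NOR–LAR: 5+2+1+6+2 = 16
The minimum is 11 min via JCT–GRN–SUM–LAR.

11 min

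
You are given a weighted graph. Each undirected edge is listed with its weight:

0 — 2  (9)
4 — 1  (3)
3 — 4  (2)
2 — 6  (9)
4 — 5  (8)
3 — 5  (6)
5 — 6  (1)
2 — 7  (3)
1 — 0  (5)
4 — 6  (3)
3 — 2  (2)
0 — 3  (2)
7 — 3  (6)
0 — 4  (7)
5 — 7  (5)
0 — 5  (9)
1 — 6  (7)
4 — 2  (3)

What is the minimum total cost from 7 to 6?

6

Settle nodes by increasing distance from 7:
7: 0
2: 3  (via 7)
3: 5  (via 2)
5: 5  (via 7)
4: 6  (via 2)
6: 6  (via 5)
Shortest route: 7 → 5 → 6 = 6.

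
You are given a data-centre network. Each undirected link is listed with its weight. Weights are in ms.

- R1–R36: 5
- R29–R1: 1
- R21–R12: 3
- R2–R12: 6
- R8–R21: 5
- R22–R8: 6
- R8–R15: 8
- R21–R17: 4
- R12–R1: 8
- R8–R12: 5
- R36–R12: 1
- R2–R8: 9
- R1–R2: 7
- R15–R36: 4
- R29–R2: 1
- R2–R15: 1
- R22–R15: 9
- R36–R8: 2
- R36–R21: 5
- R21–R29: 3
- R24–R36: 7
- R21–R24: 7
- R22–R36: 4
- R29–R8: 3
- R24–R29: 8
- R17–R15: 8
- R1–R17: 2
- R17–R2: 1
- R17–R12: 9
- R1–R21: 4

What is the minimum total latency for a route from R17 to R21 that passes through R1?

6 ms

Best R17 to R1: R17–R1 costing 2
Shortest R1→R21: R1–R21 = 4
Total via R1: 2 + 4 = 6 ms.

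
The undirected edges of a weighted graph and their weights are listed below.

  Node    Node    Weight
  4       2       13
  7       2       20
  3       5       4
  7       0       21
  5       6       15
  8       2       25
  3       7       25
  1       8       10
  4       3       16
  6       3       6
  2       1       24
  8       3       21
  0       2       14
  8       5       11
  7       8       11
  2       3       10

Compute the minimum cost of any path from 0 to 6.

30

Compare a few routes:
0 → 2 → 3 → 5 → 6: 14+10+4+15 = 43
0 → 2 → 3 → 6: 14+10+6 = 30
Cheapest is 0 → 2 → 3 → 6 at 30.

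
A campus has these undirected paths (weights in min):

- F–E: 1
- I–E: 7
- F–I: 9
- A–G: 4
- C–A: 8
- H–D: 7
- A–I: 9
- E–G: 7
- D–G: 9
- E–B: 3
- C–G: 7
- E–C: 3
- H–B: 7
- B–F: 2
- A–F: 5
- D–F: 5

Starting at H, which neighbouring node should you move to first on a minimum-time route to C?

Candidate routes:
H–D–F–E–C: 7+5+1+3 = 16
H–D–F–B–E–C: 7+5+2+3+3 = 20
H–B–E–C: 7+3+3 = 13
The minimum is 13 min via H–B–E–C.
So from H the first move is to B.

B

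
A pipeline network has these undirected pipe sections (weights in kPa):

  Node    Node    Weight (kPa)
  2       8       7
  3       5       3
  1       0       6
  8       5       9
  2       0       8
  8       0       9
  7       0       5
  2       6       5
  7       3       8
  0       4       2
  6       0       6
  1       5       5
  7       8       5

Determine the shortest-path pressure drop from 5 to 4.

13 kPa

Compare a few routes:
5 → 3 → 7 → 0 → 4: 3+8+5+2 = 18
5 → 8 → 0 → 4: 9+9+2 = 20
5 → 8 → 7 → 0 → 4: 9+5+5+2 = 21
5 → 1 → 0 → 4: 5+6+2 = 13
The minimum is 13 kPa via 5 → 1 → 0 → 4.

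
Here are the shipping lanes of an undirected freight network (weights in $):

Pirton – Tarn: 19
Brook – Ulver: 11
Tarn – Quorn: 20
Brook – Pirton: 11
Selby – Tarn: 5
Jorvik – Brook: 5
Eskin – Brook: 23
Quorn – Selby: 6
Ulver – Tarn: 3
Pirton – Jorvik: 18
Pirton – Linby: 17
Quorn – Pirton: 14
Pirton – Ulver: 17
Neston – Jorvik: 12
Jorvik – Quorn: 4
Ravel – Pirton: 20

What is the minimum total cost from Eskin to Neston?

Running Dijkstra from Eskin:
Eskin: 0
Brook: 23  (via Eskin)
Jorvik: 28  (via Brook)
Quorn: 32  (via Jorvik)
Ulver: 34  (via Brook)
Pirton: 34  (via Brook)
Tarn: 37  (via Ulver)
Selby: 38  (via Quorn)
Neston: 40  (via Jorvik)
Shortest route: Eskin → Brook → Jorvik → Neston = $40.

$40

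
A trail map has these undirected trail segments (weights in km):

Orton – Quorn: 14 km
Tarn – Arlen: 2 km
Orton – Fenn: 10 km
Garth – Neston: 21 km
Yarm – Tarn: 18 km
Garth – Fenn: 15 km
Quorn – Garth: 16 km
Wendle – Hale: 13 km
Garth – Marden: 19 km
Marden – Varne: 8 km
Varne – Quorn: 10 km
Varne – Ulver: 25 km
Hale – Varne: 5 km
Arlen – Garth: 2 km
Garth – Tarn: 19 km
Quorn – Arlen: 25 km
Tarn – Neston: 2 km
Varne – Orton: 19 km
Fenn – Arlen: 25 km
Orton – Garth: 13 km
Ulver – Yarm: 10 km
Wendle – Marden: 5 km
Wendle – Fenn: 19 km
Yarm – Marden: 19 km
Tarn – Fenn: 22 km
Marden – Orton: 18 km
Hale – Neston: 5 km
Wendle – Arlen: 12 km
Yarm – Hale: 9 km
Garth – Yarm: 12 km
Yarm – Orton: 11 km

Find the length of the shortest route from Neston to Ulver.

Shortest distances from Neston:
Neston: 0
Tarn: 2  (via Neston)
Arlen: 4  (via Tarn)
Hale: 5  (via Neston)
Garth: 6  (via Arlen)
Varne: 10  (via Hale)
Yarm: 14  (via Hale)
Wendle: 16  (via Arlen)
Marden: 18  (via Varne)
Orton: 19  (via Garth)
Quorn: 20  (via Varne)
Fenn: 21  (via Garth)
Ulver: 24  (via Yarm)
Shortest route: Neston–Hale–Yarm–Ulver = 24 km.

24 km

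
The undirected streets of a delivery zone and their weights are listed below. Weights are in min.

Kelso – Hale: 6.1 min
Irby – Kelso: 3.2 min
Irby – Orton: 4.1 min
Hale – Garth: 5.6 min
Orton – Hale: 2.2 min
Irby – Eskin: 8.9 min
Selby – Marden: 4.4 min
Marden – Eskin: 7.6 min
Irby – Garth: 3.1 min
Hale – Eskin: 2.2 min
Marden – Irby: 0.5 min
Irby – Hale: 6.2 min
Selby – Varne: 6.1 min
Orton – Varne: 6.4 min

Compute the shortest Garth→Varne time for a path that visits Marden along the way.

14.1 min

Shortest Garth→Marden: Garth–Irby–Marden = 3.6
Shortest Marden→Varne: Marden–Selby–Varne = 10.5
Total via Marden: 3.6 + 10.5 = 14.1 min.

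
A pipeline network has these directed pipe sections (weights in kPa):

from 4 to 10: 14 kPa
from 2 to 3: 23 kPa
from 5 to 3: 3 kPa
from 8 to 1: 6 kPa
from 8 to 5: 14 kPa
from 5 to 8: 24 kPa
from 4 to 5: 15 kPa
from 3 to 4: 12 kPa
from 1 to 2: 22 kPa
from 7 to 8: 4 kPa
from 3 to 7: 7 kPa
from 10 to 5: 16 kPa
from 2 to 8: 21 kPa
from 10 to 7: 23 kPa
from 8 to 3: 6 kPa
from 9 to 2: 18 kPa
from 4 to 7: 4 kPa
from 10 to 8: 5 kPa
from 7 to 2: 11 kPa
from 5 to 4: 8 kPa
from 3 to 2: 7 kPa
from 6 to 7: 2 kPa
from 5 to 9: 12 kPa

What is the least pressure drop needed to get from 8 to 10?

Enumerating some paths:
8–5–4–10: 14+8+14 = 36
8–5–3–4–10: 14+3+12+14 = 43
8–3–4–10: 6+12+14 = 32
The minimum is 32 kPa via 8–3–4–10.

32 kPa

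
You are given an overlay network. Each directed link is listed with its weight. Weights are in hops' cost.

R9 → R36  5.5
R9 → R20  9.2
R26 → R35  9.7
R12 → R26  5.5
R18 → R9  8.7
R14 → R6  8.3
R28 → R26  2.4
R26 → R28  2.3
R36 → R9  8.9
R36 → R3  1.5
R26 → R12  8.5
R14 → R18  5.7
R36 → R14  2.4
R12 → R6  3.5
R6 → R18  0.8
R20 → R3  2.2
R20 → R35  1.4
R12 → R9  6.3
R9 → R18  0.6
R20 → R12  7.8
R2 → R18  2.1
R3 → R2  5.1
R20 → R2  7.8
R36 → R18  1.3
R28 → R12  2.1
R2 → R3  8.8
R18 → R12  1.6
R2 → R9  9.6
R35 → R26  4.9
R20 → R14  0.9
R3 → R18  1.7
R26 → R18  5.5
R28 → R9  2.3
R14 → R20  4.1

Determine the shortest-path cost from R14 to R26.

Shortest distances from R14:
R14: 0
R20: 4.1  (via R14)
R35: 5.5  (via R20)
R18: 5.7  (via R14)
R3: 6.3  (via R20)
R12: 7.3  (via R18)
R6: 8.3  (via R14)
R26: 10.4  (via R35)
Shortest route: R14–R20–R35–R26 = 10.4 hops' cost.

10.4 hops' cost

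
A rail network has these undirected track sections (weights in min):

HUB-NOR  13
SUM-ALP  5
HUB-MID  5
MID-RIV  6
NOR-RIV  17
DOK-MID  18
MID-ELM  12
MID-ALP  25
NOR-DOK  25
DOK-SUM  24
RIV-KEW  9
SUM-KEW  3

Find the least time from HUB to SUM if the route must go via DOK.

47 min

Best HUB to DOK: HUB–MID–DOK costing 23
Best DOK to SUM: DOK–SUM costing 24
Total via DOK: 23 + 24 = 47 min.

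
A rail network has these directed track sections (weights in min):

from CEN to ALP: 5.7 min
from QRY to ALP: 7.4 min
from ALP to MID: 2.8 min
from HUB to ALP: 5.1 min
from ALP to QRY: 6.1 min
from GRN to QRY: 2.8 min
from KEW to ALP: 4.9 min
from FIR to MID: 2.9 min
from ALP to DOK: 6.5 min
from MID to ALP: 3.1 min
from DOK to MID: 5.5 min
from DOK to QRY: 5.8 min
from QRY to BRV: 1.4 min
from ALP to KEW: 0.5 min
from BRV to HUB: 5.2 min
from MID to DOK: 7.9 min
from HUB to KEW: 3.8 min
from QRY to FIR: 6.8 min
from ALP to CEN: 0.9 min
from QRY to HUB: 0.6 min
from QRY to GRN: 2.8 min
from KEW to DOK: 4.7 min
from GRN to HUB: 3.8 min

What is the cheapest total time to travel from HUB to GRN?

14 min

Shortest distances from HUB:
HUB: 0
KEW: 3.8  (via HUB)
ALP: 5.1  (via HUB)
CEN: 6  (via ALP)
MID: 7.9  (via ALP)
DOK: 8.5  (via KEW)
QRY: 11.2  (via ALP)
BRV: 12.6  (via QRY)
GRN: 14  (via QRY)
Shortest route: HUB–ALP–QRY–GRN = 14 min.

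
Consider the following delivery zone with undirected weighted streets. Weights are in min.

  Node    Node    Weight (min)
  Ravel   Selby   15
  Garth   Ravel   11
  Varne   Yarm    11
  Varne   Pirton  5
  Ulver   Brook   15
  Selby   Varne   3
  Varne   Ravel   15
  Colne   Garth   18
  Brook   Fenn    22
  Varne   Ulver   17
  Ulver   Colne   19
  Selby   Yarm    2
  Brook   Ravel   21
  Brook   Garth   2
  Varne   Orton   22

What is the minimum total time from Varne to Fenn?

Compare a few routes:
Varne–Selby–Ravel–Garth–Brook–Fenn: 3+15+11+2+22 = 53
Varne–Ulver–Brook–Fenn: 17+15+22 = 54
Varne–Ravel–Garth–Brook–Fenn: 15+11+2+22 = 50
Cheapest is Varne–Ravel–Garth–Brook–Fenn at 50 min.

50 min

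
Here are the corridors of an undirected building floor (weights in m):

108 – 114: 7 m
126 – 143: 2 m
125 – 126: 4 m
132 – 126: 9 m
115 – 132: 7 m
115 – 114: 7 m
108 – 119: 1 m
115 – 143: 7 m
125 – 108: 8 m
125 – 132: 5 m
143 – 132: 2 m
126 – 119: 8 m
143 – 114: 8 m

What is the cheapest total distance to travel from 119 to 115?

15 m

Running Dijkstra from 119:
119: 0
108: 1  (via 119)
126: 8  (via 119)
114: 8  (via 108)
125: 9  (via 108)
143: 10  (via 126)
132: 12  (via 143)
115: 15  (via 114)
Shortest route: 119–108–114–115 = 15 m.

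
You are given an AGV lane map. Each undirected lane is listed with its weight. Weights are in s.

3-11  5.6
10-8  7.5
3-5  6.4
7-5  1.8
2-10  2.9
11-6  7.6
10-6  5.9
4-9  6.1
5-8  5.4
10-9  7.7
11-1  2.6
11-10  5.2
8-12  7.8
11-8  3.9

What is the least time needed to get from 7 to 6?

Shortest distances from 7:
7: 0
5: 1.8  (via 7)
8: 7.2  (via 5)
3: 8.2  (via 5)
11: 11.1  (via 8)
1: 13.7  (via 11)
10: 14.7  (via 8)
12: 15  (via 8)
2: 17.6  (via 10)
6: 18.7  (via 11)
Shortest route: 7 → 5 → 8 → 11 → 6 = 18.7 s.

18.7 s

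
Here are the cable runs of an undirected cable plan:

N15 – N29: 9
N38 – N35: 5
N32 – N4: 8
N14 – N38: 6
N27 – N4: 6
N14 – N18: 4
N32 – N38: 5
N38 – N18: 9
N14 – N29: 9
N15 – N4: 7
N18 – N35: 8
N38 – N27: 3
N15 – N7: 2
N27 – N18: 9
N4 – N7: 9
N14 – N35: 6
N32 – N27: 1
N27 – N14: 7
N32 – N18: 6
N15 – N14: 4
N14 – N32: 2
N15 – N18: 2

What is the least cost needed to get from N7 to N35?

12

Shortest distances from N7:
N7: 0
N15: 2  (via N7)
N18: 4  (via N15)
N14: 6  (via N15)
N32: 8  (via N14)
N4: 9  (via N7)
N27: 9  (via N32)
N29: 11  (via N15)
N38: 12  (via N14)
N35: 12  (via N18)
Shortest route: N7 → N15 → N18 → N35 = 12.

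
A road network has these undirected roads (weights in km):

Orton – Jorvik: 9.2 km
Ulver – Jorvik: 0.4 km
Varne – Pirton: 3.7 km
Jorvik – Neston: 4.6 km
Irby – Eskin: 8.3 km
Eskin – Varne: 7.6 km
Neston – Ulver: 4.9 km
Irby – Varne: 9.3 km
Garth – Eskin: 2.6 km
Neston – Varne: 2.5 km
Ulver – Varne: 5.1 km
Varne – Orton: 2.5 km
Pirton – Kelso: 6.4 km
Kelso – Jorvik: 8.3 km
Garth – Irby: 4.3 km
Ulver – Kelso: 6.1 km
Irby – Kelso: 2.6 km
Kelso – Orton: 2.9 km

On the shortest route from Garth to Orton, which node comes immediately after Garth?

Enumerating some paths:
Garth–Eskin–Irby–Kelso–Orton: 2.6+8.3+2.6+2.9 = 16.4
Garth–Irby–Varne–Orton: 4.3+9.3+2.5 = 16.1
Garth–Eskin–Varne–Orton: 2.6+7.6+2.5 = 12.7
Garth–Irby–Kelso–Orton: 4.3+2.6+2.9 = 9.8
Cheapest is Garth–Irby–Kelso–Orton at 9.8 km.
So from Garth the first move is to Irby.

Irby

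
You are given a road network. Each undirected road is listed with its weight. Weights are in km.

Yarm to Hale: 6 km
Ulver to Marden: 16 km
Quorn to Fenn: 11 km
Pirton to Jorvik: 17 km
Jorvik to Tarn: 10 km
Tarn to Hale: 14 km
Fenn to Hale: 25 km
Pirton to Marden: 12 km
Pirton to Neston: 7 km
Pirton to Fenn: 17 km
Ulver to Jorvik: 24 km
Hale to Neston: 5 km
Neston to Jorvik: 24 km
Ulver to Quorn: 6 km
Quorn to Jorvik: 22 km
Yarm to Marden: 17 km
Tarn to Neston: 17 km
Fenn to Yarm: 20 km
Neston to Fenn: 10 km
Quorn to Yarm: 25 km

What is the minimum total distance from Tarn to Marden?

Settle nodes by increasing distance from Tarn:
Tarn: 0
Jorvik: 10  (via Tarn)
Hale: 14  (via Tarn)
Neston: 17  (via Tarn)
Yarm: 20  (via Hale)
Pirton: 24  (via Neston)
Fenn: 27  (via Neston)
Quorn: 32  (via Jorvik)
Ulver: 34  (via Jorvik)
Marden: 36  (via Pirton)
Shortest route: Tarn–Neston–Pirton–Marden = 36 km.

36 km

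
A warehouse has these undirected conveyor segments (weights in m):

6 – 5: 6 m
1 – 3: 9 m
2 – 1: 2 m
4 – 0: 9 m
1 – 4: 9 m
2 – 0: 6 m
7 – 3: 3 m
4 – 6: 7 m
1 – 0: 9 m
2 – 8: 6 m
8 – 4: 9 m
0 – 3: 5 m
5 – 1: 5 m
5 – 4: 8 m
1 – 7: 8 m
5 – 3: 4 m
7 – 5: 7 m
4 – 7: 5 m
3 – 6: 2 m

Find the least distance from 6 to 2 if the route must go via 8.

22 m

Best 6 to 8: 6 → 4 → 8 costing 16
Best 8 to 2: 8 → 2 costing 6
Total via 8: 16 + 6 = 22 m.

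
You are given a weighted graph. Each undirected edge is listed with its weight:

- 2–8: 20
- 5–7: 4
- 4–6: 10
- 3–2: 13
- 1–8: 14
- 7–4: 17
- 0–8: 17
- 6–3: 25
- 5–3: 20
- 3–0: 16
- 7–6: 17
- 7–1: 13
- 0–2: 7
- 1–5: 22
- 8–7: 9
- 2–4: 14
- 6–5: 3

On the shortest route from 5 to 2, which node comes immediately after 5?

Compare a few routes:
5–7–8–2: 4+9+20 = 33
5–6–4–2: 3+10+14 = 27
The minimum is 27 via 5–6–4–2.
So from 5 the first move is to 6.

6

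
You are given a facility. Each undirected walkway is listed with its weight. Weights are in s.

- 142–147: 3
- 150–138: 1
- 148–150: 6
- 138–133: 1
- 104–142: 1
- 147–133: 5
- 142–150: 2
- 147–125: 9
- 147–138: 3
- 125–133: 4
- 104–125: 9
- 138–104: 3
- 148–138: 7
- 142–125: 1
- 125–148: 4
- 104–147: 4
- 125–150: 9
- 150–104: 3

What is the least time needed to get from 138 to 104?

3 s

Settle nodes by increasing distance from 138:
138: 0
133: 1  (via 138)
150: 1  (via 138)
147: 3  (via 138)
142: 3  (via 150)
104: 3  (via 138)
Shortest route: 138 → 104 = 3 s.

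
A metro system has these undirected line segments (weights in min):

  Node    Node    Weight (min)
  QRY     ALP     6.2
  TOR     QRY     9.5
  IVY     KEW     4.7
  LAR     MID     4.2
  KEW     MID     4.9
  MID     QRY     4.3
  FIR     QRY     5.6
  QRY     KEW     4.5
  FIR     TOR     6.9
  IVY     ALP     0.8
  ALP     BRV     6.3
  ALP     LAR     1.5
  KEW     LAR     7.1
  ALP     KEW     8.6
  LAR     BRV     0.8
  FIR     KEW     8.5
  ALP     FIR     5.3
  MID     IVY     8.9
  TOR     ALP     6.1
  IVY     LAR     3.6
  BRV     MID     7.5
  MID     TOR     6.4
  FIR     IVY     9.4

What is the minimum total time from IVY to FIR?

Compare a few routes:
IVY → ALP → FIR: 0.8+5.3 = 6.1
IVY → FIR: 9.4 = 9.4
The minimum is 6.1 min via IVY → ALP → FIR.

6.1 min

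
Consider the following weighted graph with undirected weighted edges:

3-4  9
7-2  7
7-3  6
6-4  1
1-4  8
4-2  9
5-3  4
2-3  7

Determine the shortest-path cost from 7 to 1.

Settle nodes by increasing distance from 7:
7: 0
3: 6  (via 7)
2: 7  (via 7)
5: 10  (via 3)
4: 15  (via 3)
6: 16  (via 4)
1: 23  (via 4)
Shortest route: 7 → 3 → 4 → 1 = 23.

23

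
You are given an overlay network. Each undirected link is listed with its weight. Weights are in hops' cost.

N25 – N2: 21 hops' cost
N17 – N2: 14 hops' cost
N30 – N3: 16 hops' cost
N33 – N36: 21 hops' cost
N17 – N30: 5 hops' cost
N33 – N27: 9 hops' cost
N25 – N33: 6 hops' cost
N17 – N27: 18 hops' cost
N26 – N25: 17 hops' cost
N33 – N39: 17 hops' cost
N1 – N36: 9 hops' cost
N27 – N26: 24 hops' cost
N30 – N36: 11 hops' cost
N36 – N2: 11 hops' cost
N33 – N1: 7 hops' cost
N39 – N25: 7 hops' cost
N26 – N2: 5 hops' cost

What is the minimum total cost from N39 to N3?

Settle nodes by increasing distance from N39:
N39: 0
N25: 7  (via N39)
N33: 13  (via N25)
N1: 20  (via N33)
N27: 22  (via N33)
N26: 24  (via N25)
N2: 28  (via N25)
N36: 29  (via N1)
N30: 40  (via N36)
N17: 40  (via N27)
N3: 56  (via N30)
Shortest route: N39–N25–N33–N1–N36–N30–N3 = 56 hops' cost.

56 hops' cost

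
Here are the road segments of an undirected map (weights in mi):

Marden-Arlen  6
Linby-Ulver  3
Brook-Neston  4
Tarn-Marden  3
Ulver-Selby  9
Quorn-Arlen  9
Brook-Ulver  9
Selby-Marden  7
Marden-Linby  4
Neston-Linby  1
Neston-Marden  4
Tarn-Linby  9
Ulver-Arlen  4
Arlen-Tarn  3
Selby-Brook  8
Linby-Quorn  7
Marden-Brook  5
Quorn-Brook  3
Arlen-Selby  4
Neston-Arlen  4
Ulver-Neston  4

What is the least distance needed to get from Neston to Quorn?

Candidate routes:
Neston - Marden - Brook - Quorn: 4+5+3 = 12
Neston - Brook - Quorn: 4+3 = 7
Neston - Linby - Quorn: 1+7 = 8
Cheapest is Neston - Brook - Quorn at 7 mi.

7 mi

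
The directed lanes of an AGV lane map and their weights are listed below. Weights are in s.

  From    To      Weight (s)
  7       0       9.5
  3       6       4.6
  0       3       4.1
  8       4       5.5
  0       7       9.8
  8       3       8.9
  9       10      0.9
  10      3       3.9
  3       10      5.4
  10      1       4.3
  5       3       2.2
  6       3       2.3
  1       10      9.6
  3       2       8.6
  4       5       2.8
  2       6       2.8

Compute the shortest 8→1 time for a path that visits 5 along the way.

20.2 s

Shortest 8→5: 8–4–5 = 8.3
Best 5 to 1: 5–3–10–1 costing 11.9
Total via 5: 8.3 + 11.9 = 20.2 s.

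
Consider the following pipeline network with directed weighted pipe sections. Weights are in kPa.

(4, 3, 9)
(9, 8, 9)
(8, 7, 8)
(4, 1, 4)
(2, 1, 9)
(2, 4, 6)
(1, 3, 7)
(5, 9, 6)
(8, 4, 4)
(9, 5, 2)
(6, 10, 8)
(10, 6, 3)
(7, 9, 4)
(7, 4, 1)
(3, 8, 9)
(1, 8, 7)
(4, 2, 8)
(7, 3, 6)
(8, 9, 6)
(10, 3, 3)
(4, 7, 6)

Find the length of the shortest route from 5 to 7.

Compare a few routes:
5 → 9 → 8 → 7: 6+9+8 = 23
5 → 9 → 8 → 4 → 7: 6+9+4+6 = 25
Cheapest is 5 → 9 → 8 → 7 at 23 kPa.

23 kPa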